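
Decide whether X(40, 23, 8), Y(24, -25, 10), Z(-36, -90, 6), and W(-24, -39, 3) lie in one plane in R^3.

Yes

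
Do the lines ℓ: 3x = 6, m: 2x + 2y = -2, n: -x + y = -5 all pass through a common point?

The three lines meet at one point iff the augmented coefficient matrix [aᵢ bᵢ cᵢ] has rank < 3, i.e. its determinant vanishes.
Here the determinant is 0.
It vanishes, so the lines are concurrent at (2, -3).

Yes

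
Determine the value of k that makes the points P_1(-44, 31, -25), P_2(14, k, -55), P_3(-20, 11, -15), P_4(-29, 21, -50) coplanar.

The points are coplanar iff P_1P_2 · (P_1P_3 × P_1P_4) = 0.
Expanding, this is linear in k: (750)k + (9750) = 0.
So k = -13.

-13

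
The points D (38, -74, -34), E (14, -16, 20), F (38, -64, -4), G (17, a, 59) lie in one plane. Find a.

-8

Normal to plane DEF: n = (1200, 720, -240); plane equation n·P = 480.
Requiring n·G = 480: (720)a + (6240) = 480.
So a = -8.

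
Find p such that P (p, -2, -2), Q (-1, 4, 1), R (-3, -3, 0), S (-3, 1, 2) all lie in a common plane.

Coplanarity ⇔ det[PQ; PR; PS] = 0.
Expanding, this is linear in p: (10)p + (10) = 0.
So p = -1.

-1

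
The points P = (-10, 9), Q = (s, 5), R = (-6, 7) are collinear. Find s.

The three points are collinear iff det[PQ; PR] = 0.
This determinant is linear in s: (-2)s + (-4) = 0, so s = -2.

-2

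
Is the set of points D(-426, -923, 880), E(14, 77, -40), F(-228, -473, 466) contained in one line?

DE = (440, 1000, -920), DF = (198, 450, -414).
Each component of DF is 9/20 times the corresponding component of DE, so DF = 9/20·DE and the points are collinear.

Yes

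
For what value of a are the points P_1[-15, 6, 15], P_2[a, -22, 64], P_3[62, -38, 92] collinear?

34

Collinearity requires P_1P_2 × P_1P_3 = 0; each component is linear in a.
The y-component gives (-77)a + (2618) = 0, so a = 34.
The remaining components then also vanish.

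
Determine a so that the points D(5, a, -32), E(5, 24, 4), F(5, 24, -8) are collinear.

24

Direction EF = (0, 0, -12). From the z-coordinate of D, the parameter along the line is τ = (-32 − 4)/(-12) = 3.
Then a = 24 + 3·(0) = 24.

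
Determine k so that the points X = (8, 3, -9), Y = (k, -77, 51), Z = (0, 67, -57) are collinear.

Collinearity requires XY × XZ = 0; each component is linear in k.
The y-component gives (48)k + (-864) = 0, so k = 18.
The remaining components then also vanish.

18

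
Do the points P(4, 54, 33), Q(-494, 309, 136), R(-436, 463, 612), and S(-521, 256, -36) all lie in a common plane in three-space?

No

With P as base: PQ = (-498, 255, 103), PR = (-440, 409, 579), PS = (-525, 202, -69).
PR × PS = (-145179, -334335, 125845).
PQ · (PR × PS) = 5752.
Since 5752 ≠ 0, the four points are not coplanar.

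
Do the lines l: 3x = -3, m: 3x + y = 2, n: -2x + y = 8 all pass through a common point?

No

Intersecting l and m: solving the 2×2 system gives (x, y) = (-1, 5).
Substitute into n: (-2)(-1) + (1)(5) = 7.
But n requires 8 ≠ 7, so the three lines have no common point.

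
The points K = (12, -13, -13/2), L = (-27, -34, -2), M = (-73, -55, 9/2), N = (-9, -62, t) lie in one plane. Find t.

-16

The points are coplanar iff KL · (KM × KN) = 0.
Expanding, this is linear in t: (-147)t + (-2352) = 0.
So t = -16.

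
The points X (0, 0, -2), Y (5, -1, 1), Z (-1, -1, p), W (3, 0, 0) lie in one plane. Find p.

-3

The points are coplanar iff XY · (XZ × XW) = 0.
Expanding, this is linear in p: (-3)p + (-9) = 0.
So p = -3.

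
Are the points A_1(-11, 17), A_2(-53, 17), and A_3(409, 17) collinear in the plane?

Yes

A_1A_2 = (-42, 0), A_1A_3 = (420, 0).
Twice the signed area of △A_1A_2A_3 is (-42)(0) − (0)(420) = 0.
The triangle is degenerate (zero area), so the points are collinear.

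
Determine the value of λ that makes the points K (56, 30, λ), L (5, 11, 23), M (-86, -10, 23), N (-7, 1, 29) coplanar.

17

Coplanarity ⇔ det[KL; KM; KN] = 0.
Expanding, this is linear in λ: (-658)λ + (11186) = 0.
So λ = 17.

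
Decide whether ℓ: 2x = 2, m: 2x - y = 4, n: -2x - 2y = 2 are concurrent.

Yes

The three lines meet at one point iff the augmented coefficient matrix [aᵢ bᵢ cᵢ] has rank < 3, i.e. its determinant vanishes.
Here the determinant is 0.
It vanishes, so the lines are concurrent at (1, -2).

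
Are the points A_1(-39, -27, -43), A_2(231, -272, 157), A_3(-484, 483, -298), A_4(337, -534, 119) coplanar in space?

A normal to the plane through A_1, A_2, A_3 is n = A_1A_2 × A_1A_3 = (-39525, -20150, 28675).
The plane has equation n·P = 852500. For A_4: n·A_4 = 852500.
Equal, so A_4 lies in the plane and all four are coplanar.

Yes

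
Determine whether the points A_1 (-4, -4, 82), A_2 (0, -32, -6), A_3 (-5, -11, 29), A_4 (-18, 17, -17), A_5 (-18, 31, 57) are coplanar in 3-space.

No

The plane through A_1, A_2, A_3 has normal n = A_1A_2 × A_1A_3 = (868, 300, -56) and equation n·P = -9264.
Checking the remaining points: n·A_4 = -9572, n·A_5 = -9516.
Since n·A_4 = -9572 ≠ -9264, A_4 is off the plane and the points are not all coplanar.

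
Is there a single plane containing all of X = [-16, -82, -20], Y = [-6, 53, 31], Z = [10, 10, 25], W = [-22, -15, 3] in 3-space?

No

A normal to the plane through X, Y, Z is n = XY × XZ = (1383, 876, -2590).
The plane has equation n·P = -42160. For W: n·W = -51336.
-51336 ≠ -42160, so W is off the plane.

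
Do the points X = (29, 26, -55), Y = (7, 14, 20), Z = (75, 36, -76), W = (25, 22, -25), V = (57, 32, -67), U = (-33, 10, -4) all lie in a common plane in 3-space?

Yes

The plane through X, Y, Z has normal n = XY × XZ = (-498, 2988, 332) and equation n·P = 44986.
Checking the remaining points: n·W = 44986, n·V = 44986, n·U = 44986.
All equal 44986, so all 6 points lie in one plane.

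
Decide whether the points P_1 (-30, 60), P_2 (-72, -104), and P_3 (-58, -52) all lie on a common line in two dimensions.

P_1P_2 = (-42, -164), P_1P_3 = (-28, -112).
Twice the signed area of △P_1P_2P_3 is (-42)(-112) − (-164)(-28) = 112.
The area is nonzero, so the three points are not collinear.

No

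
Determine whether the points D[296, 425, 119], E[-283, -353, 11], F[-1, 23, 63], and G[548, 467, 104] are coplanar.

No

With D as base: DE = (-579, -778, -108), DF = (-297, -402, -56), DG = (252, 42, -15).
DF × DG = (8382, -18567, 88830).
DE · (DF × DG) = -1692.
Since -1692 ≠ 0, the four points are not coplanar.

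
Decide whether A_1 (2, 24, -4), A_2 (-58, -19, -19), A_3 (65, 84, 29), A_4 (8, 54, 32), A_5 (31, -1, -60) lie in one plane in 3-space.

The plane through A_1, A_2, A_3 has normal n = A_1A_2 × A_1A_3 = (-519, 1035, -891) and equation n·P = 27366.
Checking the remaining points: n·A_4 = 23226, n·A_5 = 36336.
Since n·A_4 = 23226 ≠ 27366, A_4 is off the plane and the points are not all coplanar.

No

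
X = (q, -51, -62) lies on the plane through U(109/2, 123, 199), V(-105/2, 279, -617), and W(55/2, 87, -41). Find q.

65/2

The plane through U, V, W has equation −66816x − 3648y + 8064z = -2485440.
Substituting X: (-66816)q + (-313920) = -2485440, so q = 65/2.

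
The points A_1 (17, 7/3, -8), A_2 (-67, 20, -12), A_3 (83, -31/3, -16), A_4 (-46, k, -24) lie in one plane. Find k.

17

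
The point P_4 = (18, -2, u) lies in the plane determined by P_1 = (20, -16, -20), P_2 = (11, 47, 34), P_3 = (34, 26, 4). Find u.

-8

The plane through P_1, P_2, P_3 has equation −756x + 972y − 1260z = -5472.
Substituting P_4: (-1260)u + (-15552) = -5472, so u = -8.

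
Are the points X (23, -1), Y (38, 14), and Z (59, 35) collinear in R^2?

XY = (15, 15), XZ = (36, 36).
Twice the signed area of △XYZ is (15)(36) − (15)(36) = 0.
The triangle is degenerate (zero area), so the points are collinear.

Yes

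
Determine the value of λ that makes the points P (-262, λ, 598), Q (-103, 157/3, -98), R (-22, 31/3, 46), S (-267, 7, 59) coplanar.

-449/3

The points are coplanar iff PQ · (PR × PS) = 0.
Expanding, this is linear in λ: (36333)λ + (5437839) = 0.
So λ = -449/3.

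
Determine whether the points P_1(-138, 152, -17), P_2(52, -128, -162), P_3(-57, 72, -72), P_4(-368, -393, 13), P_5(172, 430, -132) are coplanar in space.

No

The plane through P_1, P_2, P_3 has normal n = P_1P_2 × P_1P_3 = (3800, -1295, 7480) and equation n·P = -848400.
Checking the remaining points: n·P_4 = -792225, n·P_5 = -890610.
Since n·P_4 = -792225 ≠ -848400, P_4 is off the plane and the points are not all coplanar.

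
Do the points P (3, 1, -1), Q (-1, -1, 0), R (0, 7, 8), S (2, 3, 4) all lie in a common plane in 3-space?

A normal to the plane through P, Q, R is n = PQ × PR = (-24, 33, -30).
The plane has equation n·X = -9. For S: n·S = -69.
-69 ≠ -9, so S is off the plane.

No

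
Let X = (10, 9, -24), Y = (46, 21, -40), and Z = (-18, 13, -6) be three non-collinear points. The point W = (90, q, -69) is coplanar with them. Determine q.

13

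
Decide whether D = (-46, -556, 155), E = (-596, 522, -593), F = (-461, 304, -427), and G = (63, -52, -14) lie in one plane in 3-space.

No

A normal to the plane through D, E, F is n = DE × DF = (15884, -9680, -25630).
The plane has equation n·P = 678766. For G: n·G = 1862872.
1862872 ≠ 678766, so G is off the plane.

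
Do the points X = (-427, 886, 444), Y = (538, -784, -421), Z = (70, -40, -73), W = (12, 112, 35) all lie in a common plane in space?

With X as base: XY = (965, -1670, -865), XZ = (497, -926, -517), XW = (439, -774, -409).
XZ × XW = (-21424, -23690, 21836).
XY · (XZ × XW) = 0.
The scalar triple product vanishes, so the four points are coplanar.

Yes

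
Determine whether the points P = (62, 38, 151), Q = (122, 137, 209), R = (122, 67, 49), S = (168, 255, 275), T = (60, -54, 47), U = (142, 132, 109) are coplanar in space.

No

The plane through P, Q, R has normal n = PQ × PR = (-11780, 9600, -4200) and equation n·X = -999760.
Checking the remaining points: n·S = -686040, n·T = -1422600, n·U = -863360.
Since n·S = -686040 ≠ -999760, S is off the plane and the points are not all coplanar.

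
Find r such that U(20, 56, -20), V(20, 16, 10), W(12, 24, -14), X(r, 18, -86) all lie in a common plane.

-22

Normal to plane UVW: n = (720, -240, -320); plane equation n·P = 7360.
Requiring n·X = 7360: (720)r + (23200) = 7360.
So r = -22.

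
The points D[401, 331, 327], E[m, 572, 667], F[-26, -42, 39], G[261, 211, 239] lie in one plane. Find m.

590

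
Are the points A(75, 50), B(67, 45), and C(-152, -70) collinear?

AB = (-8, -5), AC = (-227, -120).
Twice the signed area of △ABC is (-8)(-120) − (-5)(-227) = -175.
The area is nonzero, so the three points are not collinear.

No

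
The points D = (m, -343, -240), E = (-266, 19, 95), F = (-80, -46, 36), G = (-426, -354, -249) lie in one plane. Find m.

-680

The points are coplanar iff DE · (DF × DG) = 0.
Expanding, this is linear in m: (-353)m + (-240040) = 0.
So m = -680.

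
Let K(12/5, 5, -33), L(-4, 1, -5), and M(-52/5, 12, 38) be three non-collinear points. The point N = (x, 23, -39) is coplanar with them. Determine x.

Coplanarity requires KL · (KM × KN) = 0.
KL = (-32/5, -4, 28), KM = (-64/5, 7, 71); the triple product is linear in x with coefficient -480 and constant term 3456.
Setting it to zero: x = 36/5.

36/5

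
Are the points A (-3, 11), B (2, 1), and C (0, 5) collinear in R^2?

Yes

AB = (5, -10), AC = (3, -6).
det[AB; AC] = (5)(-6) − (-10)(3) = 0.
The determinant is zero, so the points are collinear.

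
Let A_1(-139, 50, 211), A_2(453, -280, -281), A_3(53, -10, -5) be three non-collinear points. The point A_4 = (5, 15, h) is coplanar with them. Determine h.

37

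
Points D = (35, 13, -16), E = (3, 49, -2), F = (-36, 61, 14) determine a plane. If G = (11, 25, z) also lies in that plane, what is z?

A normal to the plane is n = DE × DF = (408, -34, 1020).
G lies in the plane iff n · DG = 0.
This gives (1020)z + (6120) = 0, so z = -6.

-6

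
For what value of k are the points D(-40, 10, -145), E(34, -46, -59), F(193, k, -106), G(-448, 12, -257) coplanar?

30

Normal to plane DEG: n = (6100, -26800, -22700); plane equation n·P = 2779500.
Requiring n·F = 2779500: (-26800)k + (3583500) = 2779500.
So k = 30.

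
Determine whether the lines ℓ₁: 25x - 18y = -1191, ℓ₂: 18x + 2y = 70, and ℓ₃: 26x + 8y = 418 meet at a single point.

Lines aᵢx + bᵢy = cᵢ with pairwise distinct directions are concurrent exactly when det[aᵢ bᵢ cᵢ] = 0.
Here the determinant is 0.
It vanishes, so the lines are concurrent at (-3, 62).

Yes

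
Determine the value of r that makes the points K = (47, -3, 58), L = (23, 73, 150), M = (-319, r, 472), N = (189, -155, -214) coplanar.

The points are coplanar iff KL · (KM × KN) = 0.
Expanding, this is linear in r: (-6536)r + (490200) = 0.
So r = 75.

75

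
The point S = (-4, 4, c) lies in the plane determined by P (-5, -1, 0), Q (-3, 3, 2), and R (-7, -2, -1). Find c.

2

Coplanarity requires PQ · (PR × PS) = 0.
PQ = (2, 4, 2), PR = (-2, -1, -1); the triple product is linear in c with coefficient 6 and constant term -12.
Setting it to zero: c = 2.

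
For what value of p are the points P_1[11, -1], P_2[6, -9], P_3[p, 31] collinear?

31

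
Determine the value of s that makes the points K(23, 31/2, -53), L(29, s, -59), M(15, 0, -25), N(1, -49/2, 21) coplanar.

Normal to plane KMN: n = (-27, -24, -21); plane equation n·P = 120.
Requiring n·L = 120: (-24)s + (456) = 120.
So s = 14.

14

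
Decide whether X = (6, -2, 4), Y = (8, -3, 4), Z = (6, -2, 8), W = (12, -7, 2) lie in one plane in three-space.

No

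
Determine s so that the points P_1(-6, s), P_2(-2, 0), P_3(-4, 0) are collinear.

0

Collinearity: (P_1 − P_2) must be parallel to (P_3 − P_2) = (-2, 0).
Cross-multiplying the components: (s − 0)·(-2) = (-4)·(0).
Solving gives s = 0.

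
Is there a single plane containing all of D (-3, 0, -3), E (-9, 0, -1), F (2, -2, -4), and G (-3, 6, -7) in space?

No

The four points are coplanar iff the 3×3 determinant with rows DE, DF, DG is zero.
Rows: (-6, 0, 2), (5, -2, -1), (0, 6, -4).
Expanding along the first row: (-6)(14) − (0)(-20) + (2)(30) = -24.
Nonzero ⇒ not coplanar.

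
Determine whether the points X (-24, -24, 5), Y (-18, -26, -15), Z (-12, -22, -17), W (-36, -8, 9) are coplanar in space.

A normal to the plane through X, Y, Z is n = XY × XZ = (84, -108, 36).
The plane has equation n·P = 756. For W: n·W = -1836.
-1836 ≠ 756, so W is off the plane.

No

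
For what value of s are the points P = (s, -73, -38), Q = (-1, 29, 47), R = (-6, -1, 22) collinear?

-18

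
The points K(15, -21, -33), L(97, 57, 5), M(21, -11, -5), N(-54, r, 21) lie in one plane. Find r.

Normal to plane KLM: n = (1804, -2068, 352); plane equation n·P = 58872.
Requiring n·N = 58872: (-2068)r + (-90024) = 58872.
So r = -72.

-72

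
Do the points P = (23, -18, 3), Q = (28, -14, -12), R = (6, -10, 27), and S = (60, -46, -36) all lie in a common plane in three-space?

Yes

A normal to the plane through P, Q, R is n = PQ × PR = (216, 135, 108).
The plane has equation n·X = 2862. For S: n·S = 2862.
Equal, so S lies in the plane and all four are coplanar.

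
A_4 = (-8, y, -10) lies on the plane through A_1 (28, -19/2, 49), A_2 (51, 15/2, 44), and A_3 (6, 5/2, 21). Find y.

The plane through A_1, A_2, A_3 has equation −416x + 754y + 650z = 13039.
Substituting A_4: (754)y + (-3172) = 13039, so y = 43/2.

43/2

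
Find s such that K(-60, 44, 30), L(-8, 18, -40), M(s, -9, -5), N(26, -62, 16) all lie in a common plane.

-4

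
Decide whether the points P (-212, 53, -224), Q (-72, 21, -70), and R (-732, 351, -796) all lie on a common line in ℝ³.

No

PQ = (140, -32, 154), PR = (-520, 298, -572).
PQ × PR = (-27588, 0, 25080).
The cross product is nonzero, so the points do not lie on one line.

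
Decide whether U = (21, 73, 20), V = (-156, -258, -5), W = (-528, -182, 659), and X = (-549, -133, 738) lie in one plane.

Yes

With U as base: UV = (-177, -331, -25), UW = (-549, -255, 639), UX = (-570, -206, 718).
UW × UX = (-51456, 29952, -32256).
UV · (UW × UX) = 0.
The scalar triple product vanishes, so the four points are coplanar.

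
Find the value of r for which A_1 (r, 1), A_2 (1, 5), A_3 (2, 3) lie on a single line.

3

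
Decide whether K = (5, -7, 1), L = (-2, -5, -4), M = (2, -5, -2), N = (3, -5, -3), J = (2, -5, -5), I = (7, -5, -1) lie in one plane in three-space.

The plane through K, L, M has normal n = KL × KM = (4, -6, -8) and equation n·P = 54.
Checking the remaining points: n·N = 66, n·J = 78, n·I = 66.
Since n·N = 66 ≠ 54, N is off the plane and the points are not all coplanar.

No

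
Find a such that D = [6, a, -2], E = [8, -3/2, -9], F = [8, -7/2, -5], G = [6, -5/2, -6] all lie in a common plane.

The points are coplanar iff DE · (DF × DG) = 0.
Expanding, this is linear in a: (8)a + (36) = 0.
So a = -9/2.

-9/2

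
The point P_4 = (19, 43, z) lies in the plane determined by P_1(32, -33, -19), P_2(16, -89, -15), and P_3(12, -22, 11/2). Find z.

27/2

The plane through P_1, P_2, P_3 has equation −1416x + 312y − 1296z = -30984.
Substituting P_4: (-1296)z + (-13488) = -30984, so z = 27/2.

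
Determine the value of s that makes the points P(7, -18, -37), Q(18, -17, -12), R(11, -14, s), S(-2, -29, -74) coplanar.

-22

Coplanarity ⇔ det[PQ; PR; PS] = 0.
Expanding, this is linear in s: (112)s + (2464) = 0.
So s = -22.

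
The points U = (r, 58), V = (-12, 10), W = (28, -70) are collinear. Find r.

The three points are collinear iff det[UV; UW] = 0.
This determinant is linear in r: (80)r + (2880) = 0, so r = -36.

-36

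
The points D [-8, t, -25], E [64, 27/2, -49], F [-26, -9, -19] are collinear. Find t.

Direction EF = (-90, -45/2, 30). From the x-coordinate of D, the parameter along the line is τ = (-8 − 64)/(-90) = 4/5.
Then t = 27/2 + 4/5·(-45/2) = -9/2.

-9/2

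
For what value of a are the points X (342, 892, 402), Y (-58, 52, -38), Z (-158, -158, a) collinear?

Collinearity requires XY × XZ = 0; each component is linear in a.
The x-component gives (-840)a + (-124320) = 0, so a = -148.
The remaining components then also vanish.

-148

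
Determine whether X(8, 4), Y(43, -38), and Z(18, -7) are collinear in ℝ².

No

XY = (35, -42), XZ = (10, -11).
Twice the signed area of △XYZ is (35)(-11) − (-42)(10) = 35.
The area is nonzero, so the three points are not collinear.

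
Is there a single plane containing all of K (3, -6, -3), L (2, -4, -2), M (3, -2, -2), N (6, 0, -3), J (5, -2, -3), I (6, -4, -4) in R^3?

The plane through K, L, M has normal n = KL × KM = (-2, 1, -4) and equation n·P = 0.
Checking the remaining points: n·N = 0, n·J = 0, n·I = 0.
All equal 0, so all 6 points lie in one plane.

Yes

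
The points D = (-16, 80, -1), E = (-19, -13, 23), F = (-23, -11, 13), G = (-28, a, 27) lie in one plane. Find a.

Coplanarity ⇔ det[DE; DF; DG] = 0.
Expanding, this is linear in a: (-126)a + (-11088) = 0.
So a = -88.

-88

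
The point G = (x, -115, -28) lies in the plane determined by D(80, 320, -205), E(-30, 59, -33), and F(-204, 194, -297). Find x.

-248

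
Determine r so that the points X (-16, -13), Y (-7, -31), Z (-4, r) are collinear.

-37

The three points are collinear iff det[XY; XZ] = 0.
This determinant is linear in r: (9)r + (333) = 0, so r = -37.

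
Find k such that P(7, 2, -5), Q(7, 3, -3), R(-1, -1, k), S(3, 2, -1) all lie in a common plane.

-3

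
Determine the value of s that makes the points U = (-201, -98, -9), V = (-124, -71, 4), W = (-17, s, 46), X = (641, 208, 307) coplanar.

Normal to plane UVX: n = (4554, -13386, 828); plane equation n·P = 389022.
Requiring n·W = 389022: (-13386)s + (-39330) = 389022.
So s = -32.

-32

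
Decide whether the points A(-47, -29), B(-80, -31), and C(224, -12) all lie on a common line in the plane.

AB = (-33, -2), AC = (271, 17).
Twice the signed area of △ABC is (-33)(17) − (-2)(271) = -19.
The area is nonzero, so the three points are not collinear.

No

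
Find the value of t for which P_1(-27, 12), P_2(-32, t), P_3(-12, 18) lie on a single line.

10

The three points are collinear iff det[P_1P_2; P_1P_3] = 0.
This determinant is linear in t: (-15)t + (150) = 0, so t = 10.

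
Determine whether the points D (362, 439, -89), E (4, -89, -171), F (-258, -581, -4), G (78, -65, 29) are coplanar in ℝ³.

Yes

With D as base: DE = (-358, -528, -82), DF = (-620, -1020, 85), DG = (-284, -504, 118).
DF × DG = (-77520, 49020, 22800).
DE · (DF × DG) = 0.
The scalar triple product vanishes, so the four points are coplanar.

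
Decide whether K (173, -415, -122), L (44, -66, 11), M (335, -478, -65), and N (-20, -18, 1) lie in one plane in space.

No

A normal to the plane through K, L, M is n = KL × KM = (28272, 28899, -48411).
The plane has equation n·P = -1195887. For N: n·N = -1134033.
-1134033 ≠ -1195887, so N is off the plane.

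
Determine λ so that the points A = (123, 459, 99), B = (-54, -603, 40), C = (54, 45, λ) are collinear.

Direction AB = (-177, -1062, -59). From the x-coordinate of C, the parameter along the line is τ = (54 − 123)/(-177) = 23/59.
Then λ = 99 + 23/59·(-59) = 76.

76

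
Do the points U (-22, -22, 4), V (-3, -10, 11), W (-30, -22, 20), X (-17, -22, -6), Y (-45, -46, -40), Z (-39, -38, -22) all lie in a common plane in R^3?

Yes

The plane through U, V, W has normal n = UV × UW = (192, -360, 96) and equation n·P = 4080.
Checking the remaining points: n·X = 4080, n·Y = 4080, n·Z = 4080.
All equal 4080, so all 6 points lie in one plane.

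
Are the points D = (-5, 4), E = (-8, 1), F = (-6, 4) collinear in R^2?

No

DE = (-3, -3), DF = (-1, 0).
Twice the signed area of △DEF is (-3)(0) − (-3)(-1) = -3.
The area is nonzero, so the three points are not collinear.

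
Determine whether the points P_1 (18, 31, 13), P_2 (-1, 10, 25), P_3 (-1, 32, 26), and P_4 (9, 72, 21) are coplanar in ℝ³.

With P_1 as base: P_1P_2 = (-19, -21, 12), P_1P_3 = (-19, 1, 13), P_1P_4 = (-9, 41, 8).
P_1P_3 × P_1P_4 = (-525, 35, -770).
P_1P_2 · (P_1P_3 × P_1P_4) = 0.
The scalar triple product vanishes, so the four points are coplanar.

Yes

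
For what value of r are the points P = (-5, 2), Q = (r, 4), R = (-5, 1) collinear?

The three points are collinear iff det[PQ; PR] = 0.
This determinant is linear in r: (-1)r + (-5) = 0, so r = -5.

-5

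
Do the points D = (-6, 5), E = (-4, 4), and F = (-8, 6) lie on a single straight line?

DE = (2, -1), DF = (-2, 1).
det[DE; DF] = (2)(1) − (-1)(-2) = 0.
The determinant is zero, so the points are collinear.

Yes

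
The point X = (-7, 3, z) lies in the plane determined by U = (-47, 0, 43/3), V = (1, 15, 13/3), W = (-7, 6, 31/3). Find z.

37/3

Coplanarity requires UV · (UW × UX) = 0.
UV = (48, 15, -10), UW = (40, 6, -4); the triple product is linear in z with coefficient -312 and constant term 3848.
Setting it to zero: z = 37/3.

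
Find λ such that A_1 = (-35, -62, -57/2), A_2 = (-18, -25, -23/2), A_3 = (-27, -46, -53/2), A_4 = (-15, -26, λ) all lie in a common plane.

Coplanarity ⇔ det[A_1A_2; A_1A_3; A_1A_4] = 0.
Expanding, this is linear in λ: (-24)λ + (-972) = 0.
So λ = -81/2.

-81/2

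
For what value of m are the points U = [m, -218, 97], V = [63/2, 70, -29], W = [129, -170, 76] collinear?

297/2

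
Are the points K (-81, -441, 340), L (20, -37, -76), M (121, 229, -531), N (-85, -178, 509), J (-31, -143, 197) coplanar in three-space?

No

The plane through K, L, M has normal n = KL × KM = (-73164, 3939, -13938) and equation n·P = -549735.
Checking the remaining points: n·N = -1576644, n·J = -1040979.
Since n·N = -1576644 ≠ -549735, N is off the plane and the points are not all coplanar.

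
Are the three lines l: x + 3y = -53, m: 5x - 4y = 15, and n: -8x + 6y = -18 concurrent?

No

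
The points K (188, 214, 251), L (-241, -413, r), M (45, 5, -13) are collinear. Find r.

-541

Collinearity requires KL × KM = 0; each component is linear in r.
The x-component gives (209)r + (113069) = 0, so r = -541.
The remaining components then also vanish.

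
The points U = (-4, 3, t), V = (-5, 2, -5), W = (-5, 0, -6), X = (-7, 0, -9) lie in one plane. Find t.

Coplanarity ⇔ det[UV; UW; UX] = 0.
Expanding, this is linear in t: (4)t + (12) = 0.
So t = -3.

-3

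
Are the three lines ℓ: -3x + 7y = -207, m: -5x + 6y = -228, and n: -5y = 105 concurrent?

No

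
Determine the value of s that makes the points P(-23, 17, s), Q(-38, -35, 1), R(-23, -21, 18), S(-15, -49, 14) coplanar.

The points are coplanar iff PQ · (PR × PS) = 0.
Expanding, this is linear in s: (532)s + (-17024) = 0.
So s = 32.

32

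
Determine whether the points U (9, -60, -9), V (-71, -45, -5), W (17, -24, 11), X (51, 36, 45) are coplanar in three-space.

No

The four points are coplanar iff the 3×3 determinant with rows UV, UW, UX is zero.
Rows: (-80, 15, 4), (8, 36, 20), (42, 96, 54).
Expanding along the first row: (-80)(24) − (15)(-408) + (4)(-744) = 1224.
Nonzero ⇒ not coplanar.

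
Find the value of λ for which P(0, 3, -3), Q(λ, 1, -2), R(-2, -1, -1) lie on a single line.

Direction PR = (-2, -4, 2). From the y-coordinate of Q, the parameter along the line is τ = (1 − 3)/(-4) = 1/2.
Then λ = 0 + 1/2·(-2) = -1.

-1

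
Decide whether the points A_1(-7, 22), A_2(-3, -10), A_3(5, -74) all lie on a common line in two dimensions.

A_1A_2 = (4, -32), A_1A_3 = (12, -96).
det[A_1A_2; A_1A_3] = (4)(-96) − (-32)(12) = 0.
The determinant is zero, so the points are collinear.

Yes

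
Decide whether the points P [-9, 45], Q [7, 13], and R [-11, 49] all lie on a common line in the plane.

PQ = (16, -32), PR = (-2, 4).
Checking proportionality: PR = -1/8·PQ, so the vectors are parallel and the points are collinear.

Yes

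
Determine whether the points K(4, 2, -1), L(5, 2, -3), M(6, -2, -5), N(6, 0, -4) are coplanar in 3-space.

The four points are coplanar iff the 3×3 determinant with rows KL, KM, KN is zero.
Rows: (1, 0, -2), (2, -4, -4), (2, -2, -3).
Expanding along the first row: (1)(4) − (0)(2) + (-2)(4) = -4.
Nonzero ⇒ not coplanar.

No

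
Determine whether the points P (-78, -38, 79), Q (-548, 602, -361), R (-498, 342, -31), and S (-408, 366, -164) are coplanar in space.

A normal to the plane through P, Q, R is n = PQ × PR = (96800, 133100, 90200).
The plane has equation n·X = -5482400. For S: n·S = -5572600.
-5572600 ≠ -5482400, so S is off the plane.

No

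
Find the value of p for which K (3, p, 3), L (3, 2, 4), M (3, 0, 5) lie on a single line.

4

Direction LM = (0, -2, 1). From the z-coordinate of K, the parameter along the line is τ = (3 − 4)/1 = -1.
Then p = 2 + (-1)·(-2) = 4.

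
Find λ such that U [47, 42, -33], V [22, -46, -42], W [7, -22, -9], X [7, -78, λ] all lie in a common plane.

Coplanarity ⇔ det[UV; UW; UX] = 0.
Expanding, this is linear in λ: (-1920)λ + (-71040) = 0.
So λ = -37.

-37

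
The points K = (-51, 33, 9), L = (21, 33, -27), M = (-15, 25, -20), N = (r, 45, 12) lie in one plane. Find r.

-24

The points are coplanar iff KL · (KM × KN) = 0.
Expanding, this is linear in r: (-288)r + (-6912) = 0.
So r = -24.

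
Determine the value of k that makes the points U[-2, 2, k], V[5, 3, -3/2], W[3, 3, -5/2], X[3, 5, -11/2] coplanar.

-7/2

Coplanarity ⇔ det[UV; UW; UX] = 0.
Expanding, this is linear in k: (4)k + (14) = 0.
So k = -7/2.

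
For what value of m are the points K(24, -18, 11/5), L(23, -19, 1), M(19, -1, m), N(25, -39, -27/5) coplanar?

Normal to plane KLN: n = (-88/5, -44/5, 22); plane equation n·P = -1078/5.
Requiring n·M = -1078/5: (22)m + (-1628/5) = -1078/5.
So m = 5.

5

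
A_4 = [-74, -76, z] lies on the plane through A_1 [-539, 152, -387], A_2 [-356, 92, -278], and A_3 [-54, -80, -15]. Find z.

Coplanarity requires A_1A_2 · (A_1A_3 × A_1A_4) = 0.
A_1A_2 = (183, -60, 109), A_1A_3 = (485, -232, 372); the triple product is linear in z with coefficient -13356 and constant term -320544.
Setting it to zero: z = -24.

-24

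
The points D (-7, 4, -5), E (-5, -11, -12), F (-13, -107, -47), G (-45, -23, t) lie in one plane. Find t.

2

Coplanarity ⇔ det[DE; DF; DG] = 0.
Expanding, this is linear in t: (-312)t + (624) = 0.
So t = 2.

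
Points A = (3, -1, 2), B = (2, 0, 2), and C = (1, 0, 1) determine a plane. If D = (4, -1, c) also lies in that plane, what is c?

3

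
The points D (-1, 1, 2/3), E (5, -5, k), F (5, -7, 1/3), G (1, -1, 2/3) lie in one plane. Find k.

2/3

Normal to plane DFG: n = (-2/3, -2/3, 4); plane equation n·P = 8/3.
Requiring n·E = 8/3: (4)k + (0) = 8/3.
So k = 2/3.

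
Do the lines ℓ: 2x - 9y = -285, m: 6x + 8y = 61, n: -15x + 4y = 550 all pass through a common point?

No

The three lines meet at one point iff the augmented coefficient matrix [aᵢ bᵢ cᵢ] has rank < 3, i.e. its determinant vanishes.
Here the determinant is 5207.
Nonzero, so no common point exists.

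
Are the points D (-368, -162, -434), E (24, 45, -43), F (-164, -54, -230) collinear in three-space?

No

DE = (392, 207, 391), DF = (204, 108, 204).
Comparing components 3 and 1: (391)(204) − (392)(204) = -204 ≠ 0, so DE and DF are not parallel and the points are not collinear.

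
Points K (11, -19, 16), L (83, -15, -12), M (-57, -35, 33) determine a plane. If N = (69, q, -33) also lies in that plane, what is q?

The plane through K, L, M has equation −380x + 680y − 880z = -31180.
Substituting N: (680)q + (2820) = -31180, so q = -50.

-50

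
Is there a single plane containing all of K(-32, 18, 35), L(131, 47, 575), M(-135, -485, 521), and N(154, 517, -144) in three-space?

A normal to the plane through K, L, M is n = KL × KM = (285714, -134838, -79002).
The plane has equation n·P = -14335002. For N: n·N = -14335002.
Equal, so N lies in the plane and all four are coplanar.

Yes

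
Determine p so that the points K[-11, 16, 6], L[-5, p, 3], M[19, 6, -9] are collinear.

Collinearity requires KL × KM = 0; each component is linear in p.
The x-component gives (-15)p + (210) = 0, so p = 14.
The remaining components then also vanish.

14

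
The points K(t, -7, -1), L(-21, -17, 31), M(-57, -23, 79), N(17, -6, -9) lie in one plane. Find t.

11

The points are coplanar iff KL · (KM × KN) = 0.
Expanding, this is linear in t: (288)t + (-3168) = 0.
So t = 11.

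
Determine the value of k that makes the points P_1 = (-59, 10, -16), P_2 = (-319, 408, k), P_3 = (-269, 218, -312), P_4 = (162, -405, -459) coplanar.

158

Normal to plane P_1P_3P_4: n = (-214984, -158446, 41182); plane equation n·P = 10440684.
Requiring n·P_2 = 10440684: (41182)k + (3933928) = 10440684.
So k = 158.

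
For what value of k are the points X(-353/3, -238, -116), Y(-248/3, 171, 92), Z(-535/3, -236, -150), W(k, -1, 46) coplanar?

Coplanarity ⇔ det[XY; XZ; XW] = 0.
Expanding, this is linear in k: (-14322)k + (-362824) = 0.
So k = -76/3.

-76/3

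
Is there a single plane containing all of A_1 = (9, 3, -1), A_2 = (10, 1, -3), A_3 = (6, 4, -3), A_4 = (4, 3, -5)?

No

A normal to the plane through A_1, A_2, A_3 is n = A_1A_2 × A_1A_3 = (6, 8, -5).
The plane has equation n·P = 83. For A_4: n·A_4 = 73.
73 ≠ 83, so A_4 is off the plane.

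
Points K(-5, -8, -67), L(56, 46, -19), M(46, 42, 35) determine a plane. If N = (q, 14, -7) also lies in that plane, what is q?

16

The plane through K, L, M has equation 3108x − 3774y + 296z = -5180.
Substituting N: (3108)q + (-54908) = -5180, so q = 16.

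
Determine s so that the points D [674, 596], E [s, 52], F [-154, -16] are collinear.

Collinearity: (E − D) must be parallel to (F − D) = (-828, -612).
Cross-multiplying the components: (s − 674)·(-612) = (-544)·(-828).
Solving gives s = -62.

-62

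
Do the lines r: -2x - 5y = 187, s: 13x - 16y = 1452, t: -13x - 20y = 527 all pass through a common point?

No

Lines aᵢx + bᵢy = cᵢ with pairwise distinct directions are concurrent exactly when det[aᵢ bᵢ cᵢ] = 0.
Here the determinant is -97.
Nonzero, so no common point exists.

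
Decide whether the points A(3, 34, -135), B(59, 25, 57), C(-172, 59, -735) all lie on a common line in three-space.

No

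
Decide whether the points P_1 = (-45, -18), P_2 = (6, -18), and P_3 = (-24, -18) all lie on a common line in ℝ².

Yes

P_1P_2 = (51, 0), P_1P_3 = (21, 0).
Twice the signed area of △P_1P_2P_3 is (51)(0) − (0)(21) = 0.
The triangle is degenerate (zero area), so the points are collinear.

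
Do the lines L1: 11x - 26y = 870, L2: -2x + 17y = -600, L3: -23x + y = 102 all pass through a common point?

Yes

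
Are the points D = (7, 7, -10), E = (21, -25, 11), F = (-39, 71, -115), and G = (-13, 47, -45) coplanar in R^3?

A normal to the plane through D, E, F is n = DE × DF = (2016, 504, -576).
The plane has equation n·P = 23400. For G: n·G = 23400.
Equal, so G lies in the plane and all four are coplanar.

Yes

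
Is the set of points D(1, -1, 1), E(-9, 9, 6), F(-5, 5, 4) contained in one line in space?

Yes

DE = (-10, 10, 5), DF = (-6, 6, 3).
DE × DF = (0, 0, 0).
The cross product vanishes, so the three points are collinear.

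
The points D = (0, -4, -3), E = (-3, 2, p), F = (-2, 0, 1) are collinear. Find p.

3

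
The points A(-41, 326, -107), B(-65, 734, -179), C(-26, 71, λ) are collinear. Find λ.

-62

Collinearity requires AB × AC = 0; each component is linear in λ.
The x-component gives (408)λ + (25296) = 0, so λ = -62.
The remaining components then also vanish.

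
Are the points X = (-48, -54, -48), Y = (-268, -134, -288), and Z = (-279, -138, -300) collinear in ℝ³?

XY = (-220, -80, -240), XZ = (-231, -84, -252).
XY × XZ = (0, 0, 0).
The cross product vanishes, so the three points are collinear.

Yes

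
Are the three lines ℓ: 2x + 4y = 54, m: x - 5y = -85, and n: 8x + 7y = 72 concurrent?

Yes

Intersecting ℓ and m: solving the 2×2 system gives (x, y) = (-5, 16).
Substitute into n: (8)(-5) + (7)(16) = 72.
This equals 72, so (-5, 16) lies on all three lines and they are concurrent.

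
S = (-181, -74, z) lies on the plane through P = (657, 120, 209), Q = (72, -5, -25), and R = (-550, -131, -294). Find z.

Coplanarity requires PQ · (PR × PS) = 0.
PQ = (-585, -125, -234), PR = (-1207, -251, -503); the triple product is linear in z with coefficient -4040 and constant term -333300.
Setting it to zero: z = -165/2.

-165/2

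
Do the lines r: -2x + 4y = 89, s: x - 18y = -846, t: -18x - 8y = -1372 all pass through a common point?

No

Intersecting r and s: solving the 2×2 system gives (x, y) = (891/16, 1603/32).
Substitute into t: (-18)(891/16) + (-8)(1603/32) = -11225/8.
But t requires -1372 ≠ -11225/8, so the three lines have no common point.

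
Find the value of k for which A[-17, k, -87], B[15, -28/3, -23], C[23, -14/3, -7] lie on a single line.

-28

Collinearity requires AB × AC = 0; each component is linear in k.
The x-component gives (-16)k + (-448) = 0, so k = -28.
The remaining components then also vanish.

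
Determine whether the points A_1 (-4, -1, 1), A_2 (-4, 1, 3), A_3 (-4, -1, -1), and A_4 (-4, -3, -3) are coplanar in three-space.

The four points are coplanar iff the 3×3 determinant with rows A_1A_2, A_1A_3, A_1A_4 is zero.
Rows: (0, 2, 2), (0, 0, -2), (0, -2, -4).
Expanding along the first row: (0)(-4) − (2)(0) + (2)(0) = 0.
Zero determinant ⇒ coplanar.

Yes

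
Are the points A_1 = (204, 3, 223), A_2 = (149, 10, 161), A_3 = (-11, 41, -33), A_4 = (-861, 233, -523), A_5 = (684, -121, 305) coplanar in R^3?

No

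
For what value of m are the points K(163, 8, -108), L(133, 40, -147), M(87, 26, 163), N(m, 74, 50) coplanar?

53

The points are coplanar iff KL · (KM × KN) = 0.
Expanding, this is linear in m: (9374)m + (-496822) = 0.
So m = 53.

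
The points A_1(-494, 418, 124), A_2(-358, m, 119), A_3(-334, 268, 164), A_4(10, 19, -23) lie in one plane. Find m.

301

The points are coplanar iff A_1A_2 · (A_1A_3 × A_1A_4) = 0.
Expanding, this is linear in m: (43680)m + (-13147680) = 0.
So m = 301.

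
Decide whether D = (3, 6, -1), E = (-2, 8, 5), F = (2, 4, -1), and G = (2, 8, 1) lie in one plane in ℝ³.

With D as base: DE = (-5, 2, 6), DF = (-1, -2, 0), DG = (-1, 2, 2).
DF × DG = (-4, 2, -4).
DE · (DF × DG) = 0.
The scalar triple product vanishes, so the four points are coplanar.

Yes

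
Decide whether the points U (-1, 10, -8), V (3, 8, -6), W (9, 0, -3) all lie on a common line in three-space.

No

UV = (4, -2, 2), UW = (10, -10, 5).
Comparing components 2 and 3: (-2)(5) − (2)(-10) = 10 ≠ 0, so UV and UW are not parallel and the points are not collinear.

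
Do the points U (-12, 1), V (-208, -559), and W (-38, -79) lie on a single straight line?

No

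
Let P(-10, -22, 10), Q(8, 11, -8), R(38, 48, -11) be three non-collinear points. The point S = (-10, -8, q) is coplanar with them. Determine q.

A normal to the plane is n = PQ × PR = (567, -486, -324).
S lies in the plane iff n · PS = 0.
This gives (-324)q + (-3564) = 0, so q = -11.

-11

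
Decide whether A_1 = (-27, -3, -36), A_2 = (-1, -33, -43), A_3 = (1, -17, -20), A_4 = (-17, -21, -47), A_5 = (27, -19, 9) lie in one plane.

Yes

The plane through A_1, A_2, A_3 has normal n = A_1A_2 × A_1A_3 = (-578, -612, 476) and equation n·P = 306.
Checking the remaining points: n·A_4 = 306, n·A_5 = 306.
All equal 306, so all 5 points lie in one plane.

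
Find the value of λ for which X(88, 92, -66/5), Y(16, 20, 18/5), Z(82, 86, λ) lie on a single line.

Direction XY = (-72, -72, 84/5). From the x-coordinate of Z, the parameter along the line is τ = (82 − 88)/(-72) = 1/12.
Then λ = (-66/5) + 1/12·(84/5) = -59/5.

-59/5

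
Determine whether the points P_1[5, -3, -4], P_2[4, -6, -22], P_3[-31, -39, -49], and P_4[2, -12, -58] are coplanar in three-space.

With P_1 as base: P_1P_2 = (-1, -3, -18), P_1P_3 = (-36, -36, -45), P_1P_4 = (-3, -9, -54).
P_1P_3 × P_1P_4 = (1539, -1809, 216).
P_1P_2 · (P_1P_3 × P_1P_4) = 0.
The scalar triple product vanishes, so the four points are coplanar.

Yes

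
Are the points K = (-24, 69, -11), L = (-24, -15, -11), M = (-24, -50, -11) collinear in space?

KL = (0, -84, 0), KM = (0, -119, 0).
KL × KM = (0, 0, 0).
The cross product vanishes, so the three points are collinear.

Yes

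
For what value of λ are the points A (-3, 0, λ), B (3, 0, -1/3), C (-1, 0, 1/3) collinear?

2/3

Direction BC = (-4, 0, 2/3). From the x-coordinate of A, the parameter along the line is τ = (-3 − 3)/(-4) = 3/2.
Then λ = (-1/3) + 3/2·(2/3) = 2/3.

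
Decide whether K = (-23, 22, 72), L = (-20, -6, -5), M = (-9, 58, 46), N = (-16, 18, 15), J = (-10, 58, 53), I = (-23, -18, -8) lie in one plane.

Yes

The plane through K, L, M has normal n = KL × KM = (3500, -1000, 500) and equation n·P = -66500.
Checking the remaining points: n·N = -66500, n·J = -66500, n·I = -66500.
All equal -66500, so all 6 points lie in one plane.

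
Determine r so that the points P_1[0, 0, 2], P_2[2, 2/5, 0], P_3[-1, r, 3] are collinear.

-1/5

Direction P_1P_2 = (2, 2/5, -2). From the x-coordinate of P_3, the parameter along the line is τ = (-1 − 0)/2 = -1/2.
Then r = 0 + (-1/2)·(2/5) = -1/5.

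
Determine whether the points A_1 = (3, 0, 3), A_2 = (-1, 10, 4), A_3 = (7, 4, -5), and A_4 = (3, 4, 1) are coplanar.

With A_1 as base: A_1A_2 = (-4, 10, 1), A_1A_3 = (4, 4, -8), A_1A_4 = (0, 4, -2).
A_1A_3 × A_1A_4 = (24, 8, 16).
A_1A_2 · (A_1A_3 × A_1A_4) = 0.
The scalar triple product vanishes, so the four points are coplanar.

Yes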